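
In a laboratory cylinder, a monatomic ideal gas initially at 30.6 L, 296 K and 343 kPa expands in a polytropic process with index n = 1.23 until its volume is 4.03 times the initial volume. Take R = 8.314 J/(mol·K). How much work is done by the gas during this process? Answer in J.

n = P₁V₁/(RT₁) = 343×30.6/(8.314×296) = 4.26 mol.
Polytropic n=1.23: T₂ = T₁(V₁/V₂)^(n−1) = 296×(0.248)^0.23 = 215 K; P₂ = P₁(V₁/V₂)^n = 61.8 kPa.
W = (P₁V₁−P₂V₂)/(n−1) = (343×30.6−61.8×123)/0.23 = 12500 J.

12500 J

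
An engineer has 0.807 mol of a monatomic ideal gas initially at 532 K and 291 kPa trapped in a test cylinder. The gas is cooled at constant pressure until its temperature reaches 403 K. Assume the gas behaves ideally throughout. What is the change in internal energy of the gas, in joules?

-1300 J

V₁ = nRT₁/P₁ = 0.807×8.314×532/291 = 12.3 L.
Isobaric: P stays 291 kPa; V/T = const ⇒ T₂ = 403 K, V₂ = 9.29 L.
For an ideal gas ΔU = nCvΔT with Cv = (3/2)R = 12.5 J/(mol·K).
ΔU = 0.807×12.5×(403−532) = -1300 J.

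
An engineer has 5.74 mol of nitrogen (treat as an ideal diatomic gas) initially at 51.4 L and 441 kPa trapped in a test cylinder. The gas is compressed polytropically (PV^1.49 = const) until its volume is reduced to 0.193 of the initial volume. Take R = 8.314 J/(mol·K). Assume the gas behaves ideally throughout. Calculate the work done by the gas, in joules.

-57300 J

T₁ = P₁V₁/(nR) = 441×51.4/(5.74×8.314) = 475 K.
Polytropic n=1.49: T₂ = T₁(V₁/V₂)^(n−1) = 475×(5.18)^0.49 = 1060 K; P₂ = P₁(V₁/V₂)^n = 5120 kPa.
W = (P₁V₁−P₂V₂)/(n−1) = (441×51.4−5120×9.92)/0.49 = -57300 J.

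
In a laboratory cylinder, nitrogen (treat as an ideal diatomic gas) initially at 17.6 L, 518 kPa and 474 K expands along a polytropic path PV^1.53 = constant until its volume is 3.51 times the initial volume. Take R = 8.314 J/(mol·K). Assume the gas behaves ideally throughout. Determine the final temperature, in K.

Polytropic n=1.53: T₂ = T₁(V₁/V₂)^(n−1) = 474×(0.285)^0.53 = 244 K; P₂ = P₁(V₁/V₂)^n = 75.9 kPa.

244 K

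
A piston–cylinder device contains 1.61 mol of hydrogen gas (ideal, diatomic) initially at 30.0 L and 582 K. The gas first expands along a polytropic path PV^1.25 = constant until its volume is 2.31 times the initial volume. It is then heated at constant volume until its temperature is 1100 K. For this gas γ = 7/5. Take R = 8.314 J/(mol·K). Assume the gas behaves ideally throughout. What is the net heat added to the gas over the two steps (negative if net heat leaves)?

P₁ = nRT₁/V₁ = 1.61×8.314×582/30.0 = 260 kPa.
Step 1 — Polytropic n=1.25: T₂ = T₁(V₁/V₂)^(n−1) = 582×(0.433)^0.25 = 472 K; P₂ = P₁(V₁/V₂)^n = 91.2 kPa.
W = (P₁V₁−P₂V₂)/(n−1) = (260×30.0−91.2×69.3)/0.25 = 5890 J.
ΔU = nCvΔT = 1.61×20.8×(472−582) = -3680 J.
Q = ΔU + W = 2210 J.
State after step 1: P = 91.2 kPa, V = 69.3 L, T = 472 K.
Step 2 — Isochoric: V stays 69.3 L; P/T = const ⇒ T₂ = 1100 K, P₂ = 212 kPa.
W = 0 (no volume change).
ΔU = nCvΔT = 1.61×20.8×(1100−472) = 21000 J.
Q = ΔU = 21000 J.
Net over both steps: W = 5890 J, Q = 23200 J, ΔU = 17300 J.

23200 J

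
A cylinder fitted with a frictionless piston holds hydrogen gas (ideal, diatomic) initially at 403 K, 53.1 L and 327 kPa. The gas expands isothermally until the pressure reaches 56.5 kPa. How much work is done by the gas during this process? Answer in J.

n = P₁V₁/(RT₁) = 327×53.1/(8.314×403) = 5.18 mol.
Isothermal: T stays 403 K; PV = const ⇒ V₂ = 307 L, P₂ = 56.5 kPa.
W = nRT ln(V₂/V₁) = 5.18×8.314×403×ln(5.79) = 30500 J.

30500 J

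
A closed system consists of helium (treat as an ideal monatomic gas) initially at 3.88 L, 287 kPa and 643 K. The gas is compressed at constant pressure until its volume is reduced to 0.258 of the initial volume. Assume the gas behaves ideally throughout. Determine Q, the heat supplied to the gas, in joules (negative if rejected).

n = P₁V₁/(RT₁) = 287×3.88/(8.314×643) = 0.208 mol.
Isobaric: P stays 287 kPa; V/T = const ⇒ T₂ = 166 K, V₂ = 1.00 L.
W = PΔV = 287×(1.00−3.88) kPa·L = -826 J.
ΔU = nCvΔT = 0.208×12.5×(166−643) = -1240 J.
Q = ΔU + W = nCpΔT = -2070 J.

-2070 J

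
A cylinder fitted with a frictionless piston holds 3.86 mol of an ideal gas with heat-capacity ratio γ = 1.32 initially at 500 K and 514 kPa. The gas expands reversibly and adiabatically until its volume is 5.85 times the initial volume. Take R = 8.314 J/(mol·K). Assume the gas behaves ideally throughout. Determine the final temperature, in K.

284 K

V₁ = nRT₁/P₁ = 3.86×8.314×500/514 = 31.2 L.
Adiabatic: TV^(γ−1) = const ⇒ T₂ = 500×(0.171)^0.320 = 284 K; PV^γ = const ⇒ P₂ = 49.9 kPa.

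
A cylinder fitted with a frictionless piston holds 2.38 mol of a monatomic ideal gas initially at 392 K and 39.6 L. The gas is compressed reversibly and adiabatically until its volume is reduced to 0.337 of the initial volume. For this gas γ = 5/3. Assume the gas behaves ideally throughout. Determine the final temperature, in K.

809 K

P₁ = nRT₁/V₁ = 2.38×8.314×392/39.6 = 196 kPa.
Adiabatic: TV^(γ−1) = const ⇒ T₂ = 392×(2.97)^0.667 = 809 K; PV^γ = const ⇒ P₂ = 1200 kPa.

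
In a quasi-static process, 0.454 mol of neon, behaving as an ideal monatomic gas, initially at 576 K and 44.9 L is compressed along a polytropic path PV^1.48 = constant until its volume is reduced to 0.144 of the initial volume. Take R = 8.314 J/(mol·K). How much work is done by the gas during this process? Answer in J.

-6950 J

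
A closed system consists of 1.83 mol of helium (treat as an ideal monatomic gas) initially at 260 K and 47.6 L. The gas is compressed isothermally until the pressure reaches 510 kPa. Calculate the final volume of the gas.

7.76 L

P₁ = nRT₁/V₁ = 1.83×8.314×260/47.6 = 83.1 kPa.
Isothermal: T stays 260 K; PV = const ⇒ V₂ = 7.76 L, P₂ = 510 kPa.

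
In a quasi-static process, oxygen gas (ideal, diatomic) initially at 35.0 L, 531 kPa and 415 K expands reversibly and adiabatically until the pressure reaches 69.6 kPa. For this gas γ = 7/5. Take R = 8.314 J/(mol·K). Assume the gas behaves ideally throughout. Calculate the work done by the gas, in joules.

20500 J

n = P₁V₁/(RT₁) = 531×35.0/(8.314×415) = 5.39 mol.
Adiabatic: T₂/T₁ = (P₂/P₁)^((γ−1)/γ) ⇒ T₂ = 415×(0.131)^0.286 = 232 K; V₂ = 149 L.
ΔU = nCvΔT = 5.39×20.8×(232−415) = -20500 J.
Q = 0 for an adiabatic process, so W = −ΔU = 20500 J.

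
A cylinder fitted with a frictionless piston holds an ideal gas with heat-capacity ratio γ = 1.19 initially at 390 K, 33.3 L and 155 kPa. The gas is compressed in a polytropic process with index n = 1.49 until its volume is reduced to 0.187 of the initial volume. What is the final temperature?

887 K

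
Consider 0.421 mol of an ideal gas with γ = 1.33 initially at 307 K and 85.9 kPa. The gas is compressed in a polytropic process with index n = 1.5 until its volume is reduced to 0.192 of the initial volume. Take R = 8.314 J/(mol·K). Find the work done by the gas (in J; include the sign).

V₁ = nRT₁/P₁ = 0.421×8.314×307/85.9 = 12.5 L.
Polytropic n=1.5: T₂ = T₁(V₁/V₂)^(n−1) = 307×(5.21)^0.50 = 701 K; P₂ = P₁(V₁/V₂)^n = 1020 kPa.
W = (P₁V₁−P₂V₂)/(n−1) = (85.9×12.5−1020×2.40)/0.50 = -2760 J.

-2760 J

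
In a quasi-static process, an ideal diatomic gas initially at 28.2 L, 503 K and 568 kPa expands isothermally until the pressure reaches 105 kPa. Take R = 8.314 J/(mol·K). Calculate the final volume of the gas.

153 L

Isothermal: T stays 503 K; PV = const ⇒ V₂ = 153 L, P₂ = 105 kPa.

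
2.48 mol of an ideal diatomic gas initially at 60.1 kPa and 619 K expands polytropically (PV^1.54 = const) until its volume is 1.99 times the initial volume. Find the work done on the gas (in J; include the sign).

-7340 J

V₁ = nRT₁/P₁ = 2.48×8.314×619/60.1 = 212 L.
Polytropic n=1.54: T₂ = T₁(V₁/V₂)^(n−1) = 619×(0.503)^0.54 = 427 K; P₂ = P₁(V₁/V₂)^n = 20.8 kPa.
W = (P₁V₁−P₂V₂)/(n−1) = (60.1×212−20.8×423)/0.54 = 7340 J.
Work done on the gas = −W_by = -7340 J.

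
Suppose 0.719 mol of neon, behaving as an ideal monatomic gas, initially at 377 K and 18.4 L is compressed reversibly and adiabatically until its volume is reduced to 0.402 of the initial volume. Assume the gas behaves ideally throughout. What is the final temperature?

692 K

P₁ = nRT₁/V₁ = 0.719×8.314×377/18.4 = 122 kPa.
Adiabatic: TV^(γ−1) = const ⇒ T₂ = 377×(2.49)^0.667 = 692 K; PV^γ = const ⇒ P₂ = 559 kPa.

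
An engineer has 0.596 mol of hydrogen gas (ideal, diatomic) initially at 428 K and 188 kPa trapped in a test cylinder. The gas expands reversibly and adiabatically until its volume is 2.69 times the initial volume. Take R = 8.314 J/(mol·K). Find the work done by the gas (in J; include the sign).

V₁ = nRT₁/P₁ = 0.596×8.314×428/188 = 11.3 L.
Adiabatic: TV^(γ−1) = const ⇒ T₂ = 428×(0.372)^0.400 = 288 K; PV^γ = const ⇒ P₂ = 47.0 kPa.
ΔU = nCvΔT = 0.596×20.8×(288−428) = -1730 J.
Q = 0 for an adiabatic process, so W = −ΔU = 1730 J.

1730 J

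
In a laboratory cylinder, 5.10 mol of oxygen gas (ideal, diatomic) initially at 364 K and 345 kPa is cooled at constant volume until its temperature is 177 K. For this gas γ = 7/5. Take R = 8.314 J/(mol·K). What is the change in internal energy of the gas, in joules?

-19800 J

V₁ = nRT₁/P₁ = 5.10×8.314×364/345 = 44.7 L.
Isochoric: V stays 44.7 L; P/T = const ⇒ T₂ = 177 K, P₂ = 168 kPa.
For an ideal gas ΔU = nCvΔT with Cv = (5/2)R = 20.8 J/(mol·K).
ΔU = 5.10×20.8×(177−364) = -19800 J.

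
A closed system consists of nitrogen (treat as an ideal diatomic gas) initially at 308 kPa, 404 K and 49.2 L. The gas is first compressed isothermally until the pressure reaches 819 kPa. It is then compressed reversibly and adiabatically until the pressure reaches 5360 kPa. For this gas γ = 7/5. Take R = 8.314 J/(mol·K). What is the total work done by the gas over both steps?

n = P₁V₁/(RT₁) = 308×49.2/(8.314×404) = 4.51 mol.
Step 1 — Isothermal: T stays 404 K; PV = const ⇒ V₂ = 18.5 L, P₂ = 819 kPa.
ΔU = 0 (ideal gas, T constant).
W = nRT ln(V₂/V₁) = 4.51×8.314×404×ln(0.376) = -14800 J.
Q = ΔU + W = -14800 J.
State after step 1: P = 819 kPa, V = 18.5 L, T = 404 K.
Step 2 — Adiabatic: T₂/T₁ = (P₂/P₁)^((γ−1)/γ) ⇒ T₂ = 404×(6.54)^0.286 = 691 K; V₂ = 4.84 L.
ΔU = nCvΔT = 4.51×20.8×(691−404) = 26900 J.
Q = 0 for an adiabatic process, so W = −ΔU = -26900 J.
Net over both steps: W = -41700 J, Q = -14800 J, ΔU = 26900 J.

-41700 J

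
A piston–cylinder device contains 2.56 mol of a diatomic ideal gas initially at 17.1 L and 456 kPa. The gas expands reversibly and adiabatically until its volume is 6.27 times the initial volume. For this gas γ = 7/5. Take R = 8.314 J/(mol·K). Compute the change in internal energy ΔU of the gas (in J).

-10100 J

T₁ = P₁V₁/(nR) = 456×17.1/(2.56×8.314) = 366 K.
Adiabatic: TV^(γ−1) = const ⇒ T₂ = 366×(0.159)^0.400 = 176 K; PV^γ = const ⇒ P₂ = 34.9 kPa.
For an ideal gas ΔU = nCvΔT with Cv = (5/2)R = 20.8 J/(mol·K).
ΔU = 2.56×20.8×(176−366) = -10100 J.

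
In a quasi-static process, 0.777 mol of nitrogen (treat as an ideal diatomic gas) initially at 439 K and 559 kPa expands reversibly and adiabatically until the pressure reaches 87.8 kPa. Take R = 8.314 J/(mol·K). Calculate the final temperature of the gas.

259 K

V₁ = nRT₁/P₁ = 0.777×8.314×439/559 = 5.07 L.
Adiabatic: T₂/T₁ = (P₂/P₁)^((γ−1)/γ) ⇒ T₂ = 439×(0.157)^0.286 = 259 K; V₂ = 19.0 L.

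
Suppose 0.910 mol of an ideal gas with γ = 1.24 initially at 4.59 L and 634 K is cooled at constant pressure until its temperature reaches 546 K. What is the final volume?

3.95 L

P₁ = nRT₁/V₁ = 0.910×8.314×634/4.59 = 1050 kPa.
Isobaric: P stays 1050 kPa; V/T = const ⇒ T₂ = 546 K, V₂ = 3.95 L.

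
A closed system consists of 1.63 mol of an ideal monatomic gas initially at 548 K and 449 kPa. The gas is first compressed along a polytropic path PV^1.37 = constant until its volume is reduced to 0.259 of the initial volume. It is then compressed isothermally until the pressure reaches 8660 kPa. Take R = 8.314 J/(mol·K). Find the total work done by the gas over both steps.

V₁ = nRT₁/P₁ = 1.63×8.314×548/449 = 16.5 L.
Step 1 — Polytropic n=1.37: T₂ = T₁(V₁/V₂)^(n−1) = 548×(3.86)^0.37 = 903 K; P₂ = P₁(V₁/V₂)^n = 2860 kPa.
W = (P₁V₁−P₂V₂)/(n−1) = (449×16.5−2860×4.28)/0.37 = -13000 J.
ΔU = nCvΔT = 1.63×12.5×(903−548) = 7220 J.
Q = ΔU + W = -5790 J.
State after step 1: P = 2860 kPa, V = 4.28 L, T = 903 K.
Step 2 — Isothermal: T stays 903 K; PV = const ⇒ V₂ = 1.41 L, P₂ = 8660 kPa.
ΔU = 0 (ideal gas, T constant).
W = nRT ln(V₂/V₁) = 1.63×8.314×903×ln(0.330) = -13600 J.
Q = ΔU + W = -13600 J.
Net over both steps: W = -26600 J, Q = -19400 J, ΔU = 7220 J.

-26600 J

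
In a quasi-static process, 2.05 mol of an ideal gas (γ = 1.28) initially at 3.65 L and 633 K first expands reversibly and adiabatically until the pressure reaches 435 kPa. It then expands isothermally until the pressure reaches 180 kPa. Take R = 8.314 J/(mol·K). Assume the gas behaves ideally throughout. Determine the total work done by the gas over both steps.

P₁ = nRT₁/V₁ = 2.05×8.314×633/3.65 = 2960 kPa.
Step 1 — Adiabatic: T₂/T₁ = (P₂/P₁)^((γ−1)/γ) ⇒ T₂ = 633×(0.147)^0.219 = 416 K; V₂ = 16.3 L.
ΔU = nCvΔT = 2.05×29.7×(416−633) = -13200 J.
Q = 0 for an adiabatic process, so W = −ΔU = 13200 J.
State after step 1: P = 435 kPa, V = 16.3 L, T = 416 K.
Step 2 — Isothermal: T stays 416 K; PV = const ⇒ V₂ = 39.4 L, P₂ = 180 kPa.
ΔU = 0 (ideal gas, T constant).
W = nRT ln(V₂/V₁) = 2.05×8.314×416×ln(2.42) = 6260 J.
Q = ΔU + W = 6260 J.
Net over both steps: W = 19500 J, Q = 6260 J, ΔU = -13200 J.

19500 J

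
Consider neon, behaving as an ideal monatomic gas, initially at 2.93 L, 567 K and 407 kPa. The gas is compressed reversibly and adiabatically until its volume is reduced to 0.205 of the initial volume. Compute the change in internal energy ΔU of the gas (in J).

n = P₁V₁/(RT₁) = 407×2.93/(8.314×567) = 0.253 mol.
Adiabatic: TV^(γ−1) = const ⇒ T₂ = 567×(4.88)^0.667 = 1630 K; PV^γ = const ⇒ P₂ = 5710 kPa.
For an ideal gas ΔU = nCvΔT with Cv = (3/2)R = 12.5 J/(mol·K).
ΔU = 0.253×12.5×(1630−567) = 3360 J.

3360 J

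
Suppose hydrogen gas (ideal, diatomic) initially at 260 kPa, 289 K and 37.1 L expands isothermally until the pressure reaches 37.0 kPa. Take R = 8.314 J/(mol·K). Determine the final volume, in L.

Isothermal: T stays 289 K; PV = const ⇒ V₂ = 261 L, P₂ = 37.0 kPa.

261 L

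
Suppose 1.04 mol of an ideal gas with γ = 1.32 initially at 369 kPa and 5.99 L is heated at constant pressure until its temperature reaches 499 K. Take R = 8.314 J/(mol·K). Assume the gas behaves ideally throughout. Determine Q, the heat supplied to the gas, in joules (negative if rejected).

T₁ = P₁V₁/(nR) = 369×5.99/(1.04×8.314) = 256 K.
Isobaric: P stays 369 kPa; V/T = const ⇒ T₂ = 499 K, V₂ = 11.7 L.
W = PΔV = 369×(11.7−5.99) kPa·L = 2100 J.
ΔU = nCvΔT = 1.04×26.0×(499−256) = 6580 J.
Q = ΔU + W = nCpΔT = 8680 J.

8680 J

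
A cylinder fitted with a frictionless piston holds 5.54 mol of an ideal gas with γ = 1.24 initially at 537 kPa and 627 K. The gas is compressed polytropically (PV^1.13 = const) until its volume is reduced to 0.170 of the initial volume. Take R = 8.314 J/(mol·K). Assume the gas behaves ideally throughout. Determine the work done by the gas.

-57500 J

V₁ = nRT₁/P₁ = 5.54×8.314×627/537 = 53.8 L.
Polytropic n=1.13: T₂ = T₁(V₁/V₂)^(n−1) = 627×(5.88)^0.13 = 789 K; P₂ = P₁(V₁/V₂)^n = 3980 kPa.
W = (P₁V₁−P₂V₂)/(n−1) = (537×53.8−3980×9.14)/0.13 = -57500 J.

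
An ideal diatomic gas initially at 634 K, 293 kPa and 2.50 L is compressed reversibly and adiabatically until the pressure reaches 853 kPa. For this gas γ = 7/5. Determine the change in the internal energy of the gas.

654 J

n = P₁V₁/(RT₁) = 293×2.50/(8.314×634) = 0.139 mol.
Adiabatic: T₂/T₁ = (P₂/P₁)^((γ−1)/γ) ⇒ T₂ = 634×(2.91)^0.286 = 860 K; V₂ = 1.17 L.
For an ideal gas ΔU = nCvΔT with Cv = (5/2)R = 20.8 J/(mol·K).
ΔU = 0.139×20.8×(860−634) = 654 J.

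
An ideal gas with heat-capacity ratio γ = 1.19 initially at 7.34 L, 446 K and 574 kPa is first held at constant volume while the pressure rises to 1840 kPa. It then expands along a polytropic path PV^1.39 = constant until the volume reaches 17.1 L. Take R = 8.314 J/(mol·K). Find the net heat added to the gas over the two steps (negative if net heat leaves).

n = P₁V₁/(RT₁) = 574×7.34/(8.314×446) = 1.14 mol.
Step 1 — Isochoric: V stays 7.34 L; P/T = const ⇒ T₂ = 1430 K, P₂ = 1840 kPa.
W = 0 (no volume change).
ΔU = nCvΔT = 1.14×43.8×(1430−446) = 48900 J.
Q = ΔU = 48900 J.
State after step 1: P = 1840 kPa, V = 7.34 L, T = 1430 K.
Step 2 — Polytropic n=1.39: T₂ = T₁(V₁/V₂)^(n−1) = 1430×(0.429)^0.39 = 1030 K; P₂ = P₁(V₁/V₂)^n = 568 kPa.
W = (P₁V₁−P₂V₂)/(n−1) = (1840×7.34−568×17.1)/0.39 = 9730 J.
ΔU = nCvΔT = 1.14×43.8×(1030−1430) = -20000 J.
Q = ΔU + W = -10200 J.
Net over both steps: W = 9730 J, Q = 38700 J, ΔU = 28900 J.

38700 J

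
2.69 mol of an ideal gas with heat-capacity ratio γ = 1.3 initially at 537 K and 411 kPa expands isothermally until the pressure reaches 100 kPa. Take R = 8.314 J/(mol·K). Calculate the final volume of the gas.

120 L

V₁ = nRT₁/P₁ = 2.69×8.314×537/411 = 29.2 L.
Isothermal: T stays 537 K; PV = const ⇒ V₂ = 120 L, P₂ = 100 kPa.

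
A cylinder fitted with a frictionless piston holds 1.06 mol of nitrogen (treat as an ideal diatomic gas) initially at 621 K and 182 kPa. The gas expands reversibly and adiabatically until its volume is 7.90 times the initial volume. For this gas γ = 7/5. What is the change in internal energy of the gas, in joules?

-7700 J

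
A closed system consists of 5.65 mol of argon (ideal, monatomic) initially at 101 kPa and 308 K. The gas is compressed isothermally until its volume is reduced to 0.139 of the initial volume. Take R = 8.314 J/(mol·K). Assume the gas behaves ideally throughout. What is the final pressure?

727 kPa

V₁ = nRT₁/P₁ = 5.65×8.314×308/101 = 143 L.
Isothermal: T stays 308 K; PV = const ⇒ V₂ = 19.9 L, P₂ = 727 kPa.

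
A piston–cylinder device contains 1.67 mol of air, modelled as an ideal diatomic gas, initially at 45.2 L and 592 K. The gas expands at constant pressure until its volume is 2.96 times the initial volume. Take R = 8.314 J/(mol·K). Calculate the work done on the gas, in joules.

P₁ = nRT₁/V₁ = 1.67×8.314×592/45.2 = 182 kPa.
Isobaric: P stays 182 kPa; V/T = const ⇒ T₂ = 1750 K, V₂ = 134 L.
W = PΔV = 182×(134−45.2) kPa·L = 16100 J.
Work done on the gas = −W_by = -16100 J.

-16100 J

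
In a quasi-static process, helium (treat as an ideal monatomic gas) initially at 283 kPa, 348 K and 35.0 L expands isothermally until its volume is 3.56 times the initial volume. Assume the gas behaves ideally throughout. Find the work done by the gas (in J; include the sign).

12600 J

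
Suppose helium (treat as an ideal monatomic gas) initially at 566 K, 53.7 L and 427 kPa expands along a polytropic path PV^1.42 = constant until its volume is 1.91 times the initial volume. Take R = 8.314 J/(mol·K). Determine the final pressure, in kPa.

Polytropic n=1.42: T₂ = T₁(V₁/V₂)^(n−1) = 566×(0.524)^0.42 = 431 K; P₂ = P₁(V₁/V₂)^n = 170 kPa.

170 kPa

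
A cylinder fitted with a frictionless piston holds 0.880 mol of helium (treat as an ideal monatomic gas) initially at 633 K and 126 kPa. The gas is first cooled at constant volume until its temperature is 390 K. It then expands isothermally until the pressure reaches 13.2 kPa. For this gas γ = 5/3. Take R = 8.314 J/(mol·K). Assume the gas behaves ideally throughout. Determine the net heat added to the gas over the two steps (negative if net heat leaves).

V₁ = nRT₁/P₁ = 0.880×8.314×633/126 = 36.8 L.
Step 1 — Isochoric: V stays 36.8 L; P/T = const ⇒ T₂ = 390 K, P₂ = 77.6 kPa.
W = 0 (no volume change).
ΔU = nCvΔT = 0.880×12.5×(390−633) = -2670 J.
Q = ΔU = -2670 J.
State after step 1: P = 77.6 kPa, V = 36.8 L, T = 390 K.
Step 2 — Isothermal: T stays 390 K; PV = const ⇒ V₂ = 216 L, P₂ = 13.2 kPa.
ΔU = 0 (ideal gas, T constant).
W = nRT ln(V₂/V₁) = 0.880×8.314×390×ln(5.88) = 5060 J.
Q = ΔU + W = 5060 J.
Net over both steps: W = 5060 J, Q = 2390 J, ΔU = -2670 J.

2390 J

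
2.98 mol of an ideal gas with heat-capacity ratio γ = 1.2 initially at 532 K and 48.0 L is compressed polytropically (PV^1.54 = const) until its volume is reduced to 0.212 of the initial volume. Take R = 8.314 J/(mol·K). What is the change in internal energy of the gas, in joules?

86400 J

P₁ = nRT₁/V₁ = 2.98×8.314×532/48.0 = 275 kPa.
Polytropic n=1.54: T₂ = T₁(V₁/V₂)^(n−1) = 532×(4.72)^0.54 = 1230 K; P₂ = P₁(V₁/V₂)^n = 2990 kPa.
For an ideal gas ΔU = nCvΔT with Cv = R/(γ−1) = 41.6 J/(mol·K).
ΔU = 2.98×41.6×(1230−532) = 86400 J.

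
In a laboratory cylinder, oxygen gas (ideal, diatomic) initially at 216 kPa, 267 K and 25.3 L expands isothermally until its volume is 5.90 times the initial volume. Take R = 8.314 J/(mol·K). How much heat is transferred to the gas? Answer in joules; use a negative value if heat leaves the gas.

9700 J

n = P₁V₁/(RT₁) = 216×25.3/(8.314×267) = 2.46 mol.
Isothermal: T stays 267 K; PV = const ⇒ V₂ = 149 L, P₂ = 36.6 kPa.
ΔU = 0 (ideal gas, T constant).
W = nRT ln(V₂/V₁) = 2.46×8.314×267×ln(5.90) = 9700 J.
Q = ΔU + W = 9700 J.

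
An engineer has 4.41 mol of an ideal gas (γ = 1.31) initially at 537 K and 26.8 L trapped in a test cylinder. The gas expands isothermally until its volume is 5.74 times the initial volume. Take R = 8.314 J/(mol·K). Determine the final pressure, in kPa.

P₁ = nRT₁/V₁ = 4.41×8.314×537/26.8 = 735 kPa.
Isothermal: T stays 537 K; PV = const ⇒ V₂ = 154 L, P₂ = 128 kPa.

128 kPa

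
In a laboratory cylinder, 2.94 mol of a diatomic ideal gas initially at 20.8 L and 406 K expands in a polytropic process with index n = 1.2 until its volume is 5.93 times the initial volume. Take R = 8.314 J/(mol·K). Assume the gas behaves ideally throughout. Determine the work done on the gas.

P₁ = nRT₁/V₁ = 2.94×8.314×406/20.8 = 477 kPa.
Polytropic n=1.2: T₂ = T₁(V₁/V₂)^(n−1) = 406×(0.169)^0.20 = 284 K; P₂ = P₁(V₁/V₂)^n = 56.4 kPa.
W = (P₁V₁−P₂V₂)/(n−1) = (477×20.8−56.4×123)/0.20 = 14900 J.
Work done on the gas = −W_by = -14900 J.

-14900 J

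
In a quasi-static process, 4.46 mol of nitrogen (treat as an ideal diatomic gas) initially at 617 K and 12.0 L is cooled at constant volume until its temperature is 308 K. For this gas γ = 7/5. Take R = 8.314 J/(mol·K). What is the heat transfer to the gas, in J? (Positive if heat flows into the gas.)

P₁ = nRT₁/V₁ = 4.46×8.314×617/12.0 = 1910 kPa.
Isochoric: V stays 12.0 L; P/T = const ⇒ T₂ = 308 K, P₂ = 952 kPa.
W = 0 (no volume change).
ΔU = nCvΔT = 4.46×20.8×(308−617) = -28600 J.
Q = ΔU = -28600 J.

-28600 J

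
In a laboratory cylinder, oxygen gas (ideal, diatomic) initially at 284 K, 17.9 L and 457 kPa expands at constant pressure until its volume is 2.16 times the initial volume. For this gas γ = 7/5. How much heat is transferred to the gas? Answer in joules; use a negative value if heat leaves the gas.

n = P₁V₁/(RT₁) = 457×17.9/(8.314×284) = 3.46 mol.
Isobaric: P stays 457 kPa; V/T = const ⇒ T₂ = 613 K, V₂ = 38.7 L.
W = PΔV = 457×(38.7−17.9) kPa·L = 9490 J.
ΔU = nCvΔT = 3.46×20.8×(613−284) = 23700 J.
Q = ΔU + W = nCpΔT = 33200 J.

33200 J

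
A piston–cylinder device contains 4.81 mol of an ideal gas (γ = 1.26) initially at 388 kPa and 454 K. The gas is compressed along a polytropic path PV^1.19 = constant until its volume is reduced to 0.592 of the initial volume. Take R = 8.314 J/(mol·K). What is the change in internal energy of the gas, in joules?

V₁ = nRT₁/P₁ = 4.81×8.314×454/388 = 46.8 L.
Polytropic n=1.19: T₂ = T₁(V₁/V₂)^(n−1) = 454×(1.69)^0.19 = 502 K; P₂ = P₁(V₁/V₂)^n = 724 kPa.
For an ideal gas ΔU = nCvΔT with Cv = R/(γ−1) = 32.0 J/(mol·K).
ΔU = 4.81×32.0×(502−454) = 7310 J.

7310 J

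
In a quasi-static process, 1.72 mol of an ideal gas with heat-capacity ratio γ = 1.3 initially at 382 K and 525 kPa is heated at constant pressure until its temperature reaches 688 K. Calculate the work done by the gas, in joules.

V₁ = nRT₁/P₁ = 1.72×8.314×382/525 = 10.4 L.
Isobaric: P stays 525 kPa; V/T = const ⇒ T₂ = 688 K, V₂ = 18.7 L.
W = PΔV = 525×(18.7−10.4) kPa·L = 4380 J.

4380 J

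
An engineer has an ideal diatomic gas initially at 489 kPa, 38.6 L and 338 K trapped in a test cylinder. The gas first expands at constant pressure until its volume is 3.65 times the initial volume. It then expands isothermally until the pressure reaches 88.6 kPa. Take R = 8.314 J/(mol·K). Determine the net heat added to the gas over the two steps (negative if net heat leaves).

n = P₁V₁/(RT₁) = 489×38.6/(8.314×338) = 6.72 mol.
Step 1 — Isobaric: P stays 489 kPa; V/T = const ⇒ T₂ = 1230 K, V₂ = 141 L.
W = PΔV = 489×(141−38.6) kPa·L = 50000 J.
ΔU = nCvΔT = 6.72×20.8×(1230−338) = 125000 J.
Q = ΔU + W = nCpΔT = 175000 J.
State after step 1: P = 489 kPa, V = 141 L, T = 1230 K.
Step 2 — Isothermal: T stays 1230 K; PV = const ⇒ V₂ = 778 L, P₂ = 88.6 kPa.
ΔU = 0 (ideal gas, T constant).
W = nRT ln(V₂/V₁) = 6.72×8.314×1230×ln(5.52) = 118000 J.
Q = ΔU + W = 118000 J.
Net over both steps: W = 168000 J, Q = 293000 J, ΔU = 125000 J.

293000 J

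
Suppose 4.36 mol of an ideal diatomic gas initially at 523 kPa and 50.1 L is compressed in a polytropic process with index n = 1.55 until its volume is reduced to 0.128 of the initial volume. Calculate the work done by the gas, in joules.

-99900 J

T₁ = P₁V₁/(nR) = 523×50.1/(4.36×8.314) = 723 K.
Polytropic n=1.55: T₂ = T₁(V₁/V₂)^(n−1) = 723×(7.81)^0.55 = 2240 K; P₂ = P₁(V₁/V₂)^n = 12700 kPa.
W = (P₁V₁−P₂V₂)/(n−1) = (523×50.1−12700×6.41)/0.55 = -99900 J.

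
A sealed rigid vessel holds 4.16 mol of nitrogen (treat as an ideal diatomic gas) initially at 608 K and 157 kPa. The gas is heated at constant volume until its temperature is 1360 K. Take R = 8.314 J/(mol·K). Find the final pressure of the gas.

V₁ = nRT₁/P₁ = 4.16×8.314×608/157 = 134 L.
Isochoric: V stays 134 L; P/T = const ⇒ T₂ = 1360 K, P₂ = 351 kPa.

351 kPa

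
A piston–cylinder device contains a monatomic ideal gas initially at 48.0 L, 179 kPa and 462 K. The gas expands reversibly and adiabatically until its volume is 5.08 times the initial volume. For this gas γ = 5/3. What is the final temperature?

156 K

Adiabatic: TV^(γ−1) = const ⇒ T₂ = 462×(0.197)^0.667 = 156 K; PV^γ = const ⇒ P₂ = 11.9 kPa.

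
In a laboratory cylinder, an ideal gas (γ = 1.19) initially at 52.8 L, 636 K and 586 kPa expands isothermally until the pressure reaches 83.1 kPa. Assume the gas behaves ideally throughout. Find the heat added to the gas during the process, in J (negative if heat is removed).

60400 J

n = P₁V₁/(RT₁) = 586×52.8/(8.314×636) = 5.85 mol.
Isothermal: T stays 636 K; PV = const ⇒ V₂ = 372 L, P₂ = 83.1 kPa.
ΔU = 0 (ideal gas, T constant).
W = nRT ln(V₂/V₁) = 5.85×8.314×636×ln(7.05) = 60400 J.
Q = ΔU + W = 60400 J.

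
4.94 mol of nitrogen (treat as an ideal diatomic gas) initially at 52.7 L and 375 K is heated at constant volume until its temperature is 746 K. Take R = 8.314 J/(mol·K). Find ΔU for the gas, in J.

P₁ = nRT₁/V₁ = 4.94×8.314×375/52.7 = 292 kPa.
Isochoric: V stays 52.7 L; P/T = const ⇒ T₂ = 746 K, P₂ = 581 kPa.
For an ideal gas ΔU = nCvΔT with Cv = (5/2)R = 20.8 J/(mol·K).
ΔU = 4.94×20.8×(746−375) = 38100 J.

38100 J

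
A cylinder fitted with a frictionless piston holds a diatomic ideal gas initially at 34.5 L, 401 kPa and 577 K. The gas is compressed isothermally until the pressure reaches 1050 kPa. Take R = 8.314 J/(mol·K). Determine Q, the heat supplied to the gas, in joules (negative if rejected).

-13300 J

n = P₁V₁/(RT₁) = 401×34.5/(8.314×577) = 2.88 mol.
Isothermal: T stays 577 K; PV = const ⇒ V₂ = 13.2 L, P₂ = 1050 kPa.
ΔU = 0 (ideal gas, T constant).
W = nRT ln(V₂/V₁) = 2.88×8.314×577×ln(0.382) = -13300 J.
Q = ΔU + W = -13300 J.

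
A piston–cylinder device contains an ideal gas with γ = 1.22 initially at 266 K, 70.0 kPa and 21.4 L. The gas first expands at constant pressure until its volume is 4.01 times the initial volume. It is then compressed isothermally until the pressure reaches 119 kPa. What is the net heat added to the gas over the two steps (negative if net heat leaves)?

21800 J

n = P₁V₁/(RT₁) = 70.0×21.4/(8.314×266) = 0.677 mol.
Step 1 — Isobaric: P stays 70.0 kPa; V/T = const ⇒ T₂ = 1070 K, V₂ = 85.8 L.
W = PΔV = 70.0×(85.8−21.4) kPa·L = 4510 J.
ΔU = nCvΔT = 0.677×37.8×(1070−266) = 20500 J.
Q = ΔU + W = nCpΔT = 25000 J.
State after step 1: P = 70.0 kPa, V = 85.8 L, T = 1070 K.
Step 2 — Isothermal: T stays 1070 K; PV = const ⇒ V₂ = 50.5 L, P₂ = 119 kPa.
ΔU = 0 (ideal gas, T constant).
W = nRT ln(V₂/V₁) = 0.677×8.314×1070×ln(0.588) = -3190 J.
Q = ΔU + W = -3190 J.
Net over both steps: W = 1320 J, Q = 21800 J, ΔU = 20500 J.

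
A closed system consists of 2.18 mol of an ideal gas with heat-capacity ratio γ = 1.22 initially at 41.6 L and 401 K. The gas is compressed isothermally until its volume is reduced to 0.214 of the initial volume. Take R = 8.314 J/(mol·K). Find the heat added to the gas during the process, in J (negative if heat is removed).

-11200 J

P₁ = nRT₁/V₁ = 2.18×8.314×401/41.6 = 175 kPa.
Isothermal: T stays 401 K; PV = const ⇒ V₂ = 8.90 L, P₂ = 816 kPa.
ΔU = 0 (ideal gas, T constant).
W = nRT ln(V₂/V₁) = 2.18×8.314×401×ln(0.214) = -11200 J.
Q = ΔU + W = -11200 J.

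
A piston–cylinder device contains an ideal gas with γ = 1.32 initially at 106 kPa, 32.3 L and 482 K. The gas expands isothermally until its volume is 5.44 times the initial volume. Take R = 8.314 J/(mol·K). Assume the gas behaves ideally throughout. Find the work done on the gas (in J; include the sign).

-5800 J

n = P₁V₁/(RT₁) = 106×32.3/(8.314×482) = 0.854 mol.
Isothermal: T stays 482 K; PV = const ⇒ V₂ = 176 L, P₂ = 19.5 kPa.
W = nRT ln(V₂/V₁) = 0.854×8.314×482×ln(5.44) = 5800 J.
Work done on the gas = −W_by = -5800 J.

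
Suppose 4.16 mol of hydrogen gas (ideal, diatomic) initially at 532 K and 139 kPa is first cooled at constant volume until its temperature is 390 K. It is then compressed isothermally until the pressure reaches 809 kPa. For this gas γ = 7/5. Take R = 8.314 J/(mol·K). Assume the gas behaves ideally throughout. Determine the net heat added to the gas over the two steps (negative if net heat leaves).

V₁ = nRT₁/P₁ = 4.16×8.314×532/139 = 132 L.
Step 1 — Isochoric: V stays 132 L; P/T = const ⇒ T₂ = 390 K, P₂ = 102 kPa.
W = 0 (no volume change).
ΔU = nCvΔT = 4.16×20.8×(390−532) = -12300 J.
Q = ΔU = -12300 J.
State after step 1: P = 102 kPa, V = 132 L, T = 390 K.
Step 2 — Isothermal: T stays 390 K; PV = const ⇒ V₂ = 16.7 L, P₂ = 809 kPa.
ΔU = 0 (ideal gas, T constant).
W = nRT ln(V₂/V₁) = 4.16×8.314×390×ln(0.126) = -27900 J.
Q = ΔU + W = -27900 J.
Net over both steps: W = -27900 J, Q = -40200 J, ΔU = -12300 J.

-40200 J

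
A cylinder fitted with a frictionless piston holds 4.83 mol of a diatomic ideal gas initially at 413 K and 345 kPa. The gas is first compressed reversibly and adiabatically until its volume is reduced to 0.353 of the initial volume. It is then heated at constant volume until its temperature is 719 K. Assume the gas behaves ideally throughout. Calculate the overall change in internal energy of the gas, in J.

30700 J

V₁ = nRT₁/P₁ = 4.83×8.314×413/345 = 48.1 L.
Step 1 — Adiabatic: TV^(γ−1) = const ⇒ T₂ = 413×(2.83)^0.400 = 626 K; PV^γ = const ⇒ P₂ = 1480 kPa.
ΔU = nCvΔT = 4.83×20.8×(626−413) = 21400 J.
Q = 0 for an adiabatic process, so W = −ΔU = -21400 J.
State after step 1: P = 1480 kPa, V = 17.0 L, T = 626 K.
Step 2 — Isochoric: V stays 17.0 L; P/T = const ⇒ T₂ = 719 K, P₂ = 1700 kPa.
W = 0 (no volume change).
ΔU = nCvΔT = 4.83×20.8×(719−626) = 9300 J.
Q = ΔU = 9300 J.
Net over both steps: W = -21400 J, Q = 9300 J, ΔU = 30700 J.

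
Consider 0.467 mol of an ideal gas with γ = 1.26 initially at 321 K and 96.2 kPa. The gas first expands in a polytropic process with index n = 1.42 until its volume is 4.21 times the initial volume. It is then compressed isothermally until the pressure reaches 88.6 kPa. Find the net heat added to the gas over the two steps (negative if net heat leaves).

-2160 J

V₁ = nRT₁/P₁ = 0.467×8.314×321/96.2 = 13.0 L.
Step 1 — Polytropic n=1.42: T₂ = T₁(V₁/V₂)^(n−1) = 321×(0.238)^0.42 = 176 K; P₂ = P₁(V₁/V₂)^n = 12.5 kPa.
W = (P₁V₁−P₂V₂)/(n−1) = (96.2×13.0−12.5×54.5)/0.42 = 1340 J.
ΔU = nCvΔT = 0.467×32.0×(176−321) = -2170 J.
Q = ΔU + W = -828 J.
State after step 1: P = 12.5 kPa, V = 54.5 L, T = 176 K.
Step 2 — Isothermal: T stays 176 K; PV = const ⇒ V₂ = 7.69 L, P₂ = 88.6 kPa.
ΔU = 0 (ideal gas, T constant).
W = nRT ln(V₂/V₁) = 0.467×8.314×176×ln(0.141) = -1330 J.
Q = ΔU + W = -1330 J.
Net over both steps: W = 10.1 J, Q = -2160 J, ΔU = -2170 J.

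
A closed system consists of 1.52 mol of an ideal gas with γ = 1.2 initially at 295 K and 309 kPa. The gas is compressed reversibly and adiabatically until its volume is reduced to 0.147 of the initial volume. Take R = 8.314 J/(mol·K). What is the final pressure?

V₁ = nRT₁/P₁ = 1.52×8.314×295/309 = 12.1 L.
Adiabatic: TV^(γ−1) = const ⇒ T₂ = 295×(6.80)^0.200 = 433 K; PV^γ = const ⇒ P₂ = 3080 kPa.

3080 kPa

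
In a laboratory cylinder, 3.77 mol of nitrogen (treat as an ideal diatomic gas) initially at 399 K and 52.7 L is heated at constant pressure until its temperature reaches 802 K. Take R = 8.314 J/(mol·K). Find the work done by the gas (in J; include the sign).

P₁ = nRT₁/V₁ = 3.77×8.314×399/52.7 = 237 kPa.
Isobaric: P stays 237 kPa; V/T = const ⇒ T₂ = 802 K, V₂ = 106 L.
W = PΔV = 237×(106−52.7) kPa·L = 12600 J.

12600 J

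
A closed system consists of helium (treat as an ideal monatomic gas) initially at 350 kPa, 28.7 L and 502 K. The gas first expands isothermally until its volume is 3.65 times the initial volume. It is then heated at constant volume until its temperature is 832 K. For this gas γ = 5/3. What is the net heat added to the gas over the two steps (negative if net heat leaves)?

22900 J

n = P₁V₁/(RT₁) = 350×28.7/(8.314×502) = 2.41 mol.
Step 1 — Isothermal: T stays 502 K; PV = const ⇒ V₂ = 105 L, P₂ = 95.9 kPa.
ΔU = 0 (ideal gas, T constant).
W = nRT ln(V₂/V₁) = 2.41×8.314×502×ln(3.65) = 13000 J.
Q = ΔU + W = 13000 J.
State after step 1: P = 95.9 kPa, V = 105 L, T = 502 K.
Step 2 — Isochoric: V stays 105 L; P/T = const ⇒ T₂ = 832 K, P₂ = 159 kPa.
W = 0 (no volume change).
ΔU = nCvΔT = 2.41×12.5×(832−502) = 9900 J.
Q = ΔU = 9900 J.
Net over both steps: W = 13000 J, Q = 22900 J, ΔU = 9900 J.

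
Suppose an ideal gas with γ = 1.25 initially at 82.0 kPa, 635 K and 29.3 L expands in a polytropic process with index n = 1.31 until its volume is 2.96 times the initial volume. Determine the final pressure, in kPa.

19.8 kPa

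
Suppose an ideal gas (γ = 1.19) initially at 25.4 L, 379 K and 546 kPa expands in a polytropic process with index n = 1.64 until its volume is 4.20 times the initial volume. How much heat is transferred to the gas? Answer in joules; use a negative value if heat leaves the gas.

-30800 J

n = P₁V₁/(RT₁) = 546×25.4/(8.314×379) = 4.40 mol.
Polytropic n=1.64: T₂ = T₁(V₁/V₂)^(n−1) = 379×(0.238)^0.64 = 151 K; P₂ = P₁(V₁/V₂)^n = 51.9 kPa.
W = (P₁V₁−P₂V₂)/(n−1) = (546×25.4−51.9×107)/0.64 = 13000 J.
ΔU = nCvΔT = 4.40×43.8×(151−379) = -43900 J.
Q = ΔU + W = -30800 J.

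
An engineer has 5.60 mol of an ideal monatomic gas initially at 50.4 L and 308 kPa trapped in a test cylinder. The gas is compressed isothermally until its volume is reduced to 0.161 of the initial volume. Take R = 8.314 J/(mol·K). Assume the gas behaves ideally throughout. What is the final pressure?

T₁ = P₁V₁/(nR) = 308×50.4/(5.60×8.314) = 333 K.
Isothermal: T stays 333 K; PV = const ⇒ V₂ = 8.11 L, P₂ = 1910 kPa.

1910 kPa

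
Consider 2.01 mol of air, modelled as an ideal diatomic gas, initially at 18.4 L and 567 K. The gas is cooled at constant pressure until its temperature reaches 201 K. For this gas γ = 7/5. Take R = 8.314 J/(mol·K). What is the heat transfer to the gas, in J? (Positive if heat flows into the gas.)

P₁ = nRT₁/V₁ = 2.01×8.314×567/18.4 = 515 kPa.
Isobaric: P stays 515 kPa; V/T = const ⇒ T₂ = 201 K, V₂ = 6.52 L.
W = PΔV = 515×(6.52−18.4) kPa·L = -6120 J.
ΔU = nCvΔT = 2.01×20.8×(201−567) = -15300 J.
Q = ΔU + W = nCpΔT = -21400 J.

-21400 J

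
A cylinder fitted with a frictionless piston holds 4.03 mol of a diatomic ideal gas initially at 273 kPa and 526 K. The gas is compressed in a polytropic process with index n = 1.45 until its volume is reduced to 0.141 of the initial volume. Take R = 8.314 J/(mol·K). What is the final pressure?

4680 kPa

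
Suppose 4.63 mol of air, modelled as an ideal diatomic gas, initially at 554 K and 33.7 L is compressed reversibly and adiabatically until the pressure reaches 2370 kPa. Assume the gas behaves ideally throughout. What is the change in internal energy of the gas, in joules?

24400 J

P₁ = nRT₁/V₁ = 4.63×8.314×554/33.7 = 633 kPa.
Adiabatic: T₂/T₁ = (P₂/P₁)^((γ−1)/γ) ⇒ T₂ = 554×(3.75)^0.286 = 808 K; V₂ = 13.1 L.
For an ideal gas ΔU = nCvΔT with Cv = (5/2)R = 20.8 J/(mol·K).
ΔU = 4.63×20.8×(808−554) = 24400 J.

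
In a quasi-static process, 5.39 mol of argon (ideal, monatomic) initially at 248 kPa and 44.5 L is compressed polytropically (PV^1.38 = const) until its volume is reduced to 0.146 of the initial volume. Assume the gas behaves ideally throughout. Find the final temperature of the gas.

T₁ = P₁V₁/(nR) = 248×44.5/(5.39×8.314) = 246 K.
Polytropic n=1.38: T₂ = T₁(V₁/V₂)^(n−1) = 246×(6.85)^0.38 = 512 K; P₂ = P₁(V₁/V₂)^n = 3530 kPa.

512 K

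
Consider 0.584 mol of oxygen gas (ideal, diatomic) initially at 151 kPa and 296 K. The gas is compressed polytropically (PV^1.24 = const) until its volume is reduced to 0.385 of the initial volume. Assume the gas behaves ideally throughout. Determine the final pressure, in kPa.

493 kPa

V₁ = nRT₁/P₁ = 0.584×8.314×296/151 = 9.52 L.
Polytropic n=1.24: T₂ = T₁(V₁/V₂)^(n−1) = 296×(2.60)^0.24 = 372 K; P₂ = P₁(V₁/V₂)^n = 493 kPa.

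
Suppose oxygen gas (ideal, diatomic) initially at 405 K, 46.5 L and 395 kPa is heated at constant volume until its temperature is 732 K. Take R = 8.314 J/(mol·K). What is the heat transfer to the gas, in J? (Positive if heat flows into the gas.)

n = P₁V₁/(RT₁) = 395×46.5/(8.314×405) = 5.45 mol.
Isochoric: V stays 46.5 L; P/T = const ⇒ T₂ = 732 K, P₂ = 714 kPa.
W = 0 (no volume change).
ΔU = nCvΔT = 5.45×20.8×(732−405) = 37100 J.
Q = ΔU = 37100 J.

37100 J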